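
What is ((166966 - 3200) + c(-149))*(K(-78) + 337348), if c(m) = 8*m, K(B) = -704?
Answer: 54729561656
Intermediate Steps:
((166966 - 3200) + c(-149))*(K(-78) + 337348) = ((166966 - 3200) + 8*(-149))*(-704 + 337348) = (163766 - 1192)*336644 = 162574*336644 = 54729561656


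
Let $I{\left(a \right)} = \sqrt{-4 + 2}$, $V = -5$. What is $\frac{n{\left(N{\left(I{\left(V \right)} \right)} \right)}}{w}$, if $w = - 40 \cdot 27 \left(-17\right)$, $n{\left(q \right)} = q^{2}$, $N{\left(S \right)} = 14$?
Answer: $\frac{49}{4590} \approx 0.010675$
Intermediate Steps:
$I{\left(a \right)} = i \sqrt{2}$ ($I{\left(a \right)} = \sqrt{-2} = i \sqrt{2}$)
$w = 18360$ ($w = \left(-40\right) \left(-459\right) = 18360$)
$\frac{n{\left(N{\left(I{\left(V \right)} \right)} \right)}}{w} = \frac{14^{2}}{18360} = 196 \cdot \frac{1}{18360} = \frac{49}{4590}$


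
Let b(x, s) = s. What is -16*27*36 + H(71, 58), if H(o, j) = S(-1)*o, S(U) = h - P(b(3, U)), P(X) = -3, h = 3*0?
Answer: -15339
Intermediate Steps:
h = 0
S(U) = 3 (S(U) = 0 - 1*(-3) = 0 + 3 = 3)
H(o, j) = 3*o
-16*27*36 + H(71, 58) = -16*27*36 + 3*71 = -432*36 + 213 = -15552 + 213 = -15339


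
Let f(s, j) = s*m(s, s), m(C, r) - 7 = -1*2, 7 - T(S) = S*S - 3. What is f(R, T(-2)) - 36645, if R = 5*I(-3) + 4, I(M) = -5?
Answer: -36750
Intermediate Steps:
T(S) = 10 - S² (T(S) = 7 - (S*S - 3) = 7 - (S² - 3) = 7 - (-3 + S²) = 7 + (3 - S²) = 10 - S²)
R = -21 (R = 5*(-5) + 4 = -25 + 4 = -21)
m(C, r) = 5 (m(C, r) = 7 - 1*2 = 7 - 2 = 5)
f(s, j) = 5*s (f(s, j) = s*5 = 5*s)
f(R, T(-2)) - 36645 = 5*(-21) - 36645 = -105 - 36645 = -36750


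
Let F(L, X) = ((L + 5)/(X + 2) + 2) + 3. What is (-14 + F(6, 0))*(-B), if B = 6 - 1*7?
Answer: -7/2 ≈ -3.5000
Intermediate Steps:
B = -1 (B = 6 - 7 = -1)
F(L, X) = 5 + (5 + L)/(2 + X) (F(L, X) = ((5 + L)/(2 + X) + 2) + 3 = (2 + (5 + L)/(2 + X)) + 3 = 5 + (5 + L)/(2 + X))
(-14 + F(6, 0))*(-B) = (-14 + (15 + 6 + 5*0)/(2 + 0))*(-1*(-1)) = (-14 + (15 + 6 + 0)/2)*1 = (-14 + (1/2)*21)*1 = (-14 + 21/2)*1 = -7/2*1 = -7/2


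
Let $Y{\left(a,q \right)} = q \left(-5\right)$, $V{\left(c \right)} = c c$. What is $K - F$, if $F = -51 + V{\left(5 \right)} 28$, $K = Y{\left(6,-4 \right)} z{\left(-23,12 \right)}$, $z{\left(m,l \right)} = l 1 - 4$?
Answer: $-489$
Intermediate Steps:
$V{\left(c \right)} = c^{2}$
$Y{\left(a,q \right)} = - 5 q$
$z{\left(m,l \right)} = -4 + l$ ($z{\left(m,l \right)} = l - 4 = -4 + l$)
$K = 160$ ($K = \left(-5\right) \left(-4\right) \left(-4 + 12\right) = 20 \cdot 8 = 160$)
$F = 649$ ($F = -51 + 5^{2} \cdot 28 = -51 + 25 \cdot 28 = -51 + 700 = 649$)
$K - F = 160 - 649 = -489$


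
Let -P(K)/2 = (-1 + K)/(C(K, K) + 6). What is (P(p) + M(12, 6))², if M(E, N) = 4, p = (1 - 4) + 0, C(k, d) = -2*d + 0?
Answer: 196/9 ≈ 21.778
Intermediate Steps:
C(k, d) = -2*d
p = -3 (p = -3 + 0 = -3)
P(K) = -2*(-1 + K)/(6 - 2*K) (P(K) = -2*(-1 + K)/(-2*K + 6) = -2*(-1 + K)/(6 - 2*K))
(P(p) + M(12, 6))² = ((-1 - 3)/(-3 - 3) + 4)² = (-4/(-6) + 4)² = (-⅙*(-4) + 4)² = (⅔ + 4)² = (14/3)² = 196/9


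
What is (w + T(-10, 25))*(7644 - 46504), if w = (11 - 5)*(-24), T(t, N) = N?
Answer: 4624340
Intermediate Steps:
w = -144 (w = 6*(-24) = -144)
(w + T(-10, 25))*(7644 - 46504) = (-144 + 25)*(7644 - 46504) = -119*(-38860) = 4624340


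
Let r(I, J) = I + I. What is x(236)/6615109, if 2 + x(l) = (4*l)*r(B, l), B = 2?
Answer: 3774/6615109 ≈ 0.00057051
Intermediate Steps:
r(I, J) = 2*I
x(l) = -2 + 16*l (x(l) = -2 + (4*l)*(2*2) = -2 + (4*l)*4 = -2 + 16*l)
x(236)/6615109 = (-2 + 16*236)/6615109 = (-2 + 3776)*(1/6615109) = 3774*(1/6615109) = 3774/6615109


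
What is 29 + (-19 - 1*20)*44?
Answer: -1687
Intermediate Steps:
29 + (-19 - 1*20)*44 = 29 + (-19 - 20)*44 = 29 - 39*44 = 29 - 1716 = -1687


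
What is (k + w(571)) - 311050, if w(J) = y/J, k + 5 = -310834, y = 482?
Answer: -355098137/571 ≈ -6.2189e+5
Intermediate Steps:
k = -310839 (k = -5 - 310834 = -310839)
w(J) = 482/J
(k + w(571)) - 311050 = (-310839 + 482/571) - 311050 = -177488587/571 - 311050 = -355098137/571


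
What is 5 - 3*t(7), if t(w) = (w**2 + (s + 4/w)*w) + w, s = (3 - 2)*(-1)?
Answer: -154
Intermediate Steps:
s = -1 (s = 1*(-1) = -1)
t(w) = w + w**2 + w*(-1 + 4/w) (t(w) = (w**2 + (-1 + 4/w)*w) + w = (w**2 + w*(-1 + 4/w)) + w = w + w**2 + w*(-1 + 4/w))
5 - 3*t(7) = 5 - 3*(4 + 7**2) = 5 - 3*(4 + 49) = 5 - 3*53 = 5 - 159 = -154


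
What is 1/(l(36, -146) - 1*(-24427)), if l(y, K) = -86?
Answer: 1/24341 ≈ 4.1083e-5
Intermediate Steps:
1/(l(36, -146) - 1*(-24427)) = 1/(-86 - 1*(-24427)) = 1/(-86 + 24427) = 1/24341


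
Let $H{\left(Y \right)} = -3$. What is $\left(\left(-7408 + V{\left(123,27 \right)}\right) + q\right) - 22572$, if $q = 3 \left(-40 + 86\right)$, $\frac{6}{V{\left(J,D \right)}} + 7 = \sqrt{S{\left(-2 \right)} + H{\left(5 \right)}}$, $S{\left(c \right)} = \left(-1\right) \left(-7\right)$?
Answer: $- \frac{149216}{5} \approx -29843.0$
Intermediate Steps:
$S{\left(c \right)} = 7$
$V{\left(J,D \right)} = - \frac{6}{5}$ ($V{\left(J,D \right)} = \frac{6}{-7 + \sqrt{7 - 3}} = \frac{6}{-7 + \sqrt{4}} = \frac{6}{-7 + 2} = \frac{6}{-5} = 6 \left(- \frac{1}{5}\right) = - \frac{6}{5}$)
$q = 138$ ($q = 3 \cdot 46 = 138$)
$\left(\left(-7408 + V{\left(123,27 \right)}\right) + q\right) - 22572 = \left(\left(-7408 - \frac{6}{5}\right) + 138\right) - 22572 = \left(- \frac{37046}{5} + 138\right) - 22572 = - \frac{36356}{5} - 22572 = - \frac{149216}{5}$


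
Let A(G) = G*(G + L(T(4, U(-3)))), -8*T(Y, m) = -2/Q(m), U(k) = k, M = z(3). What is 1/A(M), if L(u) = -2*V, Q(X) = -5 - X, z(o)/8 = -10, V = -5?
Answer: 1/5600 ≈ 0.00017857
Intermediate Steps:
z(o) = -80 (z(o) = 8*(-10) = -80)
M = -80
T(Y, m) = 1/(4*(-5 - m)) (T(Y, m) = -(-1)/(4*(-5 - m)) = 1/(4*(-5 - m)))
L(u) = 10 (L(u) = -2*(-5) = 10)
A(G) = G*(10 + G) (A(G) = G*(G + 10) = G*(10 + G))
1/A(M) = 1/(-80*(10 - 80)) = 1/(-80*(-70)) = 1/5600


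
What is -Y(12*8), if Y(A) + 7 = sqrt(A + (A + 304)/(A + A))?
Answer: 7 - sqrt(3531)/6 ≈ -2.9037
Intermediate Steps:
Y(A) = -7 + sqrt(A + (304 + A)/(2*A)) (Y(A) = -7 + sqrt(A + (A + 304)/(A + A)) = -7 + sqrt(A + (304 + A)/((2*A))) = -7 + sqrt(A + (304 + A)*(1/(2*A))) = -7 + sqrt(A + (304 + A)/(2*A)))
-Y(12*8) = -(-7 + sqrt(2 + 4*(12*8) + 608/((12*8)))/2) = -(-7 + sqrt(2 + 4*96 + 608/96)/2) = -(-7 + sqrt(2 + 384 + 608*(1/96))/2) = -(-7 + sqrt(2 + 384 + 19/3)/2) = -(-7 + sqrt(1177/3)/2) = -(-7 + (sqrt(3531)/3)/2) = -(-7 + sqrt(3531)/6) = 7 - sqrt(3531)/6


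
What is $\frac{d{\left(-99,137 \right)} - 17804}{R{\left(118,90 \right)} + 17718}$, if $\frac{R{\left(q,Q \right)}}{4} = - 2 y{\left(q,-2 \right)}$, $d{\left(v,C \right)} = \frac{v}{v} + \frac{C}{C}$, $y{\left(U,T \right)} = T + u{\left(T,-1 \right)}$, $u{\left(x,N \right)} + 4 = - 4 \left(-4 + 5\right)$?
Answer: $- \frac{8901}{8899} \approx -1.0002$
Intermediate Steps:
$u{\left(x,N \right)} = -8$ ($u{\left(x,N \right)} = -4 - 4 \left(-4 + 5\right) = -4 - 4 = -8$)
$y{\left(U,T \right)} = -8 + T$ ($y{\left(U,T \right)} = T - 8 = -8 + T$)
$d{\left(v,C \right)} = 2$ ($d{\left(v,C \right)} = 1 + 1 = 2$)
$R{\left(q,Q \right)} = 80$ ($R{\left(q,Q \right)} = 4 \left(- 2 \left(-8 - 2\right)\right) = 4 \left(\left(-2\right) \left(-10\right)\right) = 4 \cdot 20 = 80$)
$\frac{d{\left(-99,137 \right)} - 17804}{R{\left(118,90 \right)} + 17718} = \frac{2 - 17804}{80 + 17718} = - \frac{17802}{17798} = \left(-17802\right) \frac{1}{17798} = - \frac{8901}{8899}$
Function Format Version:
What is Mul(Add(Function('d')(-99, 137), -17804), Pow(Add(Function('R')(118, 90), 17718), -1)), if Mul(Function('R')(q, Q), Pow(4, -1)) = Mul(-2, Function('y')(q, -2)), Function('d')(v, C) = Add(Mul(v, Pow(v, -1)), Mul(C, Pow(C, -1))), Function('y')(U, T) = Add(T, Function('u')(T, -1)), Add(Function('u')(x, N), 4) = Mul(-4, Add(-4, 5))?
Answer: Rational(-8901, 8899) ≈ -1.0002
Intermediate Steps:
Function('u')(x, N) = -8 (Function('u')(x, N) = Add(-4, Mul(-4, Add(-4, 5))) = Add(-4, Mul(-4, 1)) = Add(-4, -4) = -8)
Function('y')(U, T) = Add(-8, T) (Function('y')(U, T) = Add(T, -8) = Add(-8, T))
Function('d')(v, C) = 2 (Function('d')(v, C) = Add(1, 1) = 2)
Function('R')(q, Q) = 80 (Function('R')(q, Q) = Mul(4, Mul(-2, Add(-8, -2))) = Mul(4, Mul(-2, -10)) = Mul(4, 20) = 80)
Mul(Add(Function('d')(-99, 137), -17804), Pow(Add(Function('R')(118, 90), 17718), -1)) = Mul(Add(2, -17804), Pow(Add(80, 17718), -1)) = Mul(-17802, Pow(17798, -1)) = Mul(-17802, Rational(1, 17798)) = Rational(-8901, 8899)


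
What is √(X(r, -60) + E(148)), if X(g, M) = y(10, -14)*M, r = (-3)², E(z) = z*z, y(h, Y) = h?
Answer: 2*√5326 ≈ 145.96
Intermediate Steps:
E(z) = z²
r = 9
X(g, M) = 10*M
√(X(r, -60) + E(148)) = √(10*(-60) + 148²) = √(-600 + 21904) = √21304 = 2*√5326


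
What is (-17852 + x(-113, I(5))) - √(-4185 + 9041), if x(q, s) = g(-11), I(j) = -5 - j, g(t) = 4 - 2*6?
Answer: -17860 - 2*√1214 ≈ -17930.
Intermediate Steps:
g(t) = -8 (g(t) = 4 - 12 = -8)
x(q, s) = -8
(-17852 + x(-113, I(5))) - √(-4185 + 9041) = (-17852 - 8) - √(-4185 + 9041) = -17860 - √4856 = -17860 - 2*√1214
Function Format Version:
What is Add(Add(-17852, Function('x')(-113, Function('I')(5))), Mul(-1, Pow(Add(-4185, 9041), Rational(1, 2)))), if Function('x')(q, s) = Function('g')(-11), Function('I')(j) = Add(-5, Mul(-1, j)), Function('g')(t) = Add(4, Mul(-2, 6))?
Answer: Add(-17860, Mul(-2, Pow(1214, Rational(1, 2)))) ≈ -17930.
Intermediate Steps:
Function('g')(t) = -8 (Function('g')(t) = Add(4, -12) = -8)
Function('x')(q, s) = -8
Add(Add(-17852, Function('x')(-113, Function('I')(5))), Mul(-1, Pow(Add(-4185, 9041), Rational(1, 2)))) = Add(Add(-17852, -8), Mul(-1, Pow(Add(-4185, 9041), Rational(1, 2)))) = Add(-17860, Mul(-1, Pow(4856, Rational(1, 2)))) = Add(-17860, Mul(-1, Mul(2, Pow(1214, Rational(1, 2))))) = Add(-17860, Mul(-2, Pow(1214, Rational(1, 2))))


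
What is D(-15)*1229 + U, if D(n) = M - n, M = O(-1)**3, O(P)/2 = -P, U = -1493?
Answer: 26774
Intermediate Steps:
O(P) = -2*P (O(P) = 2*(-P) = -2*P)
M = 8 (M = (-2*(-1))**3 = 2**3 = 8)
D(n) = 8 - n
D(-15)*1229 + U = (8 - 1*(-15))*1229 - 1493 = (8 + 15)*1229 - 1493 = 23*1229 - 1493 = 28267 - 1493 = 26774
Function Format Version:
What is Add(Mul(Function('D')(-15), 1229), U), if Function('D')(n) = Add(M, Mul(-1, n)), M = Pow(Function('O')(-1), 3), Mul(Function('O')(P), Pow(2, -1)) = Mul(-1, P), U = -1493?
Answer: 26774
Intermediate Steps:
Function('O')(P) = Mul(-2, P) (Function('O')(P) = Mul(2, Mul(-1, P)) = Mul(-2, P))
M = 8 (M = Pow(Mul(-2, -1), 3) = Pow(2, 3) = 8)
Function('D')(n) = Add(8, Mul(-1, n))
Add(Mul(Function('D')(-15), 1229), U) = Add(Mul(Add(8, Mul(-1, -15)), 1229), -1493) = Add(Mul(Add(8, 15), 1229), -1493) = Add(Mul(23, 1229), -1493) = Add(28267, -1493) = 26774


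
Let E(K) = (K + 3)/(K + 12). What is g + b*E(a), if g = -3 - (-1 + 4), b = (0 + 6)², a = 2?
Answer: 48/7 ≈ 6.8571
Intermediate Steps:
E(K) = (3 + K)/(12 + K)
b = 36 (b = 6² = 36)
g = -6 (g = -3 - 1*3 = -3 - 3 = -6)
g + b*E(a) = -6 + 36*((3 + 2)/(12 + 2)) = -6 + 36*(5/14) = -6 + 90/7 = 48/7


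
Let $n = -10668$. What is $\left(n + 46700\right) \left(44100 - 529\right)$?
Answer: $1569950272$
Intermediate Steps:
$\left(n + 46700\right) \left(44100 - 529\right) = \left(-10668 + 46700\right) \left(44100 - 529\right) = 36032 \cdot 43571 = 1569950272$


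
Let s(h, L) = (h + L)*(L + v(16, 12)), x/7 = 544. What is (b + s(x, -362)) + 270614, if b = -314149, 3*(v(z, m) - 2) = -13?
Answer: -3897083/3 ≈ -1.2990e+6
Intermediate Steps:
x = 3808 (x = 7*544 = 3808)
v(z, m) = -7/3 (v(z, m) = 2 + (⅓)*(-13) = 2 - 13/3 = -7/3)
s(h, L) = (-7/3 + L)*(L + h) (s(h, L) = (h + L)*(L - 7/3) = (L + h)*(-7/3 + L) = (-7/3 + L)*(L + h))
(b + s(x, -362)) + 270614 = (-314149 + ((-362)² - 7/3*(-362) - 7/3*3808 - 362*3808)) + 270614 = (-314149 + (131044 + 2534/3 - 26656/3 - 1378496)) + 270614 = (-314149 - 3766478/3) + 270614 = -4708925/3 + 270614 = -3897083/3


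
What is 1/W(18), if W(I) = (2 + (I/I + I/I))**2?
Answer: 1/16 ≈ 0.062500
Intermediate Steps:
W(I) = 16 (W(I) = (2 + (1 + 1))**2 = (2 + 2)**2 = 4**2 = 16)
1/W(18) = 1/16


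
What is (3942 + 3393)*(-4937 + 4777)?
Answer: -1173600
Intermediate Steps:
(3942 + 3393)*(-4937 + 4777) = 7335*(-160) = -1173600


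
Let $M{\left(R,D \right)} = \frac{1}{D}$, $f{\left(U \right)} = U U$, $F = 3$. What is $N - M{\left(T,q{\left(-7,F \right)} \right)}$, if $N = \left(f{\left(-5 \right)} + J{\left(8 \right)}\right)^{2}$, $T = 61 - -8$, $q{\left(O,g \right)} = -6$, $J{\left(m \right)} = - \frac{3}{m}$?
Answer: $\frac{116459}{192} \approx 606.56$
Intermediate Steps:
$T = 69$ ($T = 61 + 8 = 69$)
$f{\left(U \right)} = U^{2}$
$N = \frac{38809}{64}$ ($N = \left(\left(-5\right)^{2} - \frac{3}{8}\right)^{2} = \left(25 - \frac{3}{8}\right)^{2} = \left(\frac{197}{8}\right)^{2} = \frac{38809}{64} \approx 606.39$)
$N - M{\left(T,q{\left(-7,F \right)} \right)} = \frac{38809}{64} - \frac{1}{-6} = \frac{38809}{64} - - \frac{1}{6} = \frac{38809}{64} + \frac{1}{6} = \frac{116459}{192}$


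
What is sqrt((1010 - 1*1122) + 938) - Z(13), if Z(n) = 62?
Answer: -62 + sqrt(826) ≈ -33.260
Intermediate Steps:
sqrt((1010 - 1*1122) + 938) - Z(13) = sqrt((1010 - 1*1122) + 938) - 1*62 = sqrt((1010 - 1122) + 938) - 62 = sqrt(-112 + 938) - 62 = sqrt(826) - 62 = -62 + sqrt(826)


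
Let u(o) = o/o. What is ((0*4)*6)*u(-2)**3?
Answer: 0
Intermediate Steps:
u(o) = 1
((0*4)*6)*u(-2)**3 = ((0*4)*6)*1**3 = (0*6)*1 = 0*1 = 0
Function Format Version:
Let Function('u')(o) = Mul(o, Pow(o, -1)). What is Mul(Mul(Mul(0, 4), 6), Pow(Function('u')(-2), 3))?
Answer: 0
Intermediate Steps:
Function('u')(o) = 1
Mul(Mul(Mul(0, 4), 6), Pow(Function('u')(-2), 3)) = Mul(Mul(Mul(0, 4), 6), Pow(1, 3)) = Mul(Mul(0, 6), 1) = Mul(0, 1) = 0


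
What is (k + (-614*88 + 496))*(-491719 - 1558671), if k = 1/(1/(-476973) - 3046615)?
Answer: 79756074494174540704655/726576548198 ≈ 1.0977e+11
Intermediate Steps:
k = -476973/1453153096396 (k = 1/(-1/476973 - 3046615) = 1/(-1453153096396/476973) = -476973/1453153096396 ≈ -3.2823e-7)
(k + (-614*88 + 496))*(-491719 - 1558671) = (-476973/1453153096396 + (-614*88 + 496))*(-491719 - 1558671) = (-476973/1453153096396 + (-54032 + 496))*(-2050390) = (-476973/1453153096396 - 53536)*(-2050390) = -77796004169133229/1453153096396*(-2050390) = 79756074494174540704655/726576548198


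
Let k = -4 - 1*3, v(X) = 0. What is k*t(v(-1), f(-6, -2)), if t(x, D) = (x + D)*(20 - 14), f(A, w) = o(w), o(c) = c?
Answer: 84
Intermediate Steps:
f(A, w) = w
k = -7 (k = -4 - 3 = -7)
t(x, D) = 6*D + 6*x (t(x, D) = (D + x)*6 = 6*D + 6*x)
k*t(v(-1), f(-6, -2)) = -7*(6*(-2) + 6*0) = -7*(-12 + 0) = -7*(-12) = 84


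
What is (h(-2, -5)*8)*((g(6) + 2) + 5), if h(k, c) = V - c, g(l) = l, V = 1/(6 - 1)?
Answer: 2704/5 ≈ 540.80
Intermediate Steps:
V = ⅕ (V = 1/5 = ⅕ ≈ 0.20000)
h(k, c) = ⅕ - c
(h(-2, -5)*8)*((g(6) + 2) + 5) = ((⅕ - 1*(-5))*8)*((6 + 2) + 5) = ((⅕ + 5)*8)*(8 + 5) = ((26/5)*8)*13 = (208/5)*13 = 2704/5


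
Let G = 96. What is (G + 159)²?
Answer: 65025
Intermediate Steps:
(G + 159)² = (96 + 159)² = 255² = 65025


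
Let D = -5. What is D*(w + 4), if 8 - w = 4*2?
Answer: -20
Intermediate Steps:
w = 0 (w = 8 - 4*2 = 8 - 1*8 = 8 - 8 = 0)
D*(w + 4) = -5*(0 + 4) = -5*4 = -20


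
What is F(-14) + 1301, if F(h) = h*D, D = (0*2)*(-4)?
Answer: 1301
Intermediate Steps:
D = 0 (D = 0*(-4) = 0)
F(h) = 0 (F(h) = h*0 = 0)
F(-14) + 1301 = 0 + 1301 = 1301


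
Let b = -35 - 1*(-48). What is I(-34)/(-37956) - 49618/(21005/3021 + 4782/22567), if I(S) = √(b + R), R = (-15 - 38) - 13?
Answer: -3382702535526/488466257 - I*√53/37956 ≈ -6925.1 - 0.0001918*I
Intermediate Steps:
b = 13 (b = -35 + 48 = 13)
R = -66 (R = -53 - 13 = -66)
I(S) = I*√53 (I(S) = √(13 - 66) = √(-53) = I*√53)
I(-34)/(-37956) - 49618/(21005/3021 + 4782/22567) = (I*√53)/(-37956) - 49618/(21005/3021 + 4782/22567) = (I*√53)*(-1/37956) - 49618/(21005*(1/3021) + 4782*(1/22567)) = -I*√53/37956 - 49618/(21005/3021 + 4782/22567) = -I*√53/37956 - 49618/488466257/68174907 = -I*√53/37956 - 49618*68174907/488466257 = -I*√53/37956 - 3382702535526/488466257 = -3382702535526/488466257 - I*√53/37956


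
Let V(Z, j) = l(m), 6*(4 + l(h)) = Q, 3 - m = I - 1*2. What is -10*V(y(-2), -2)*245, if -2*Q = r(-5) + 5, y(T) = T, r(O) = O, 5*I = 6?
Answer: 9800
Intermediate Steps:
I = 6/5 (I = (1/5)*6 = 6/5 ≈ 1.2000)
Q = 0 (Q = -(-5 + 5)/2 = -1/2*0 = 0)
m = 19/5 (m = 3 - (6/5 - 1*2) = 3 - (6/5 - 2) = 3 - 1*(-4/5) = 3 + 4/5 = 19/5 ≈ 3.8000)
l(h) = -4 (l(h) = -4 + (1/6)*0 = -4 + 0 = -4)
V(Z, j) = -4
-10*V(y(-2), -2)*245 = -10*(-4)*245 = 40*245 = 9800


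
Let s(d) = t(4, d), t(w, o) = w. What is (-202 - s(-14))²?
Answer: 42436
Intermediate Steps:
s(d) = 4
(-202 - s(-14))² = (-202 - 1*4)² = (-202 - 4)² = (-206)² = 42436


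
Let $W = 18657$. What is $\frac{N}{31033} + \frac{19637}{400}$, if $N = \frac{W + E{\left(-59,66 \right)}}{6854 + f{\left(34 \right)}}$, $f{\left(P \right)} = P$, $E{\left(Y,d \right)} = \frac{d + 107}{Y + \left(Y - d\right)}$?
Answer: $\frac{48271484221327}{983274398400} \approx 49.093$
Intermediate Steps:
$E{\left(Y,d \right)} = \frac{107 + d}{- d + 2 Y}$
$N = \frac{3432715}{1267392}$ ($N = \frac{18657 + \frac{107 + 66}{\left(-1\right) 66 + 2 \left(-59\right)}}{6854 + 34} = \frac{18657 + \frac{1}{-66 - 118} \cdot 173}{6888} = \left(18657 + \frac{1}{-184} \cdot 173\right) \frac{1}{6888} = \left(18657 - \frac{173}{184}\right) \frac{1}{6888} = \frac{3432715}{184} \cdot \frac{1}{6888} = \frac{3432715}{1267392} \approx 2.7085$)
$\frac{N}{31033} + \frac{19637}{400} = \frac{3432715}{1267392 \cdot 31033} + \frac{19637}{400} = \frac{3432715}{1267392} \cdot \frac{1}{31033} + 19637 \cdot \frac{1}{400} = \frac{3432715}{39330975936} + \frac{19637}{400} = \frac{48271484221327}{983274398400}$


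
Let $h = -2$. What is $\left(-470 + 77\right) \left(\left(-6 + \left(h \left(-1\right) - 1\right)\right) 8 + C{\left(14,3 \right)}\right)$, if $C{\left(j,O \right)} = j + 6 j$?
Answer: $-22794$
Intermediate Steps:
$C{\left(j,O \right)} = 7 j$
$\left(-470 + 77\right) \left(\left(-6 + \left(h \left(-1\right) - 1\right)\right) 8 + C{\left(14,3 \right)}\right) = \left(-470 + 77\right) \left(\left(-6 - -1\right) 8 + 7 \cdot 14\right) = - 393 \left(\left(-6 + \left(2 - 1\right)\right) 8 + 98\right) = - 393 \left(\left(-6 + 1\right) 8 + 98\right) = - 393 \left(\left(-5\right) 8 + 98\right) = - 393 \left(-40 + 98\right) = \left(-393\right) 58 = -22794$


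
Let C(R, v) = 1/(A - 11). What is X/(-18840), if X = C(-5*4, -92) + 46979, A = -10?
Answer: -493279/197820 ≈ -2.4936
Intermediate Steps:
C(R, v) = -1/21 (C(R, v) = 1/(-10 - 11) = 1/(-21) = -1/21)
X = 986558/21 (X = -1/21 + 46979 = 986558/21 ≈ 46979.)
X/(-18840) = (986558/21)/(-18840) = (986558/21)*(-1/18840) = -493279/197820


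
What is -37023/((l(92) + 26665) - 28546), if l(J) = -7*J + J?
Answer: 12341/811 ≈ 15.217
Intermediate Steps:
l(J) = -6*J
-37023/((l(92) + 26665) - 28546) = -37023/((-6*92 + 26665) - 28546) = -37023/((-552 + 26665) - 28546) = -37023/(26113 - 28546) = -37023/(-2433) = -37023*(-1/2433) = 12341/811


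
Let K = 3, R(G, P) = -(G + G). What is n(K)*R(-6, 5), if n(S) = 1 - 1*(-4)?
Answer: 60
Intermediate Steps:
R(G, P) = -2*G
n(S) = 5 (n(S) = 1 + 4 = 5)
n(K)*R(-6, 5) = 5*(-2*(-6)) = 5*12 = 60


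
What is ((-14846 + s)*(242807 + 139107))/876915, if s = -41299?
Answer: -109961854/4497 ≈ -24452.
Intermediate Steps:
((-14846 + s)*(242807 + 139107))/876915 = ((-14846 - 41299)*(242807 + 139107))/876915 = -56145*381914*(1/876915) = -21442561530*1/876915 = -109961854/4497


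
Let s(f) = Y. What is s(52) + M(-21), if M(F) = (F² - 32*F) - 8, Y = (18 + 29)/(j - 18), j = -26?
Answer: 48573/44 ≈ 1103.9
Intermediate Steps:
Y = -47/44 (Y = (18 + 29)/(-26 - 18) = 47/(-44) = 47*(-1/44) = -47/44 ≈ -1.0682)
M(F) = -8 + F² - 32*F
s(f) = -47/44
s(52) + M(-21) = -47/44 + (-8 + (-21)² - 32*(-21)) = -47/44 + (-8 + 441 + 672) = -47/44 + 1105 = 48573/44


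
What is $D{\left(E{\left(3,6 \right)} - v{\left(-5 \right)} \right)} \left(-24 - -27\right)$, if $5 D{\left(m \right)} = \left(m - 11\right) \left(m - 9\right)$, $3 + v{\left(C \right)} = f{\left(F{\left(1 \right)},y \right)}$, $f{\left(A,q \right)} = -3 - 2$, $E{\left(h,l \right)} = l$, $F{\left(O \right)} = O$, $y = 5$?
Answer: $9$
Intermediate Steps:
$f{\left(A,q \right)} = -5$
$v{\left(C \right)} = -8$ ($v{\left(C \right)} = -3 - 5 = -8$)
$D{\left(m \right)} = \frac{\left(-11 + m\right) \left(-9 + m\right)}{5}$ ($D{\left(m \right)} = \frac{\left(m - 11\right) \left(m - 9\right)}{5} = \frac{\left(-11 + m\right) \left(-9 + m\right)}{5}$)
$D{\left(E{\left(3,6 \right)} - v{\left(-5 \right)} \right)} \left(-24 - -27\right) = \left(\frac{99}{5} - 4 \left(6 - -8\right) + \frac{\left(6 - -8\right)^{2}}{5}\right) \left(-24 - -27\right) = \left(\frac{99}{5} - 4 \left(6 + 8\right) + \frac{\left(6 + 8\right)^{2}}{5}\right) \left(-24 + 27\right) = \left(\frac{99}{5} - 56 + \frac{14^{2}}{5}\right) 3 = \left(\frac{99}{5} - 56 + \frac{1}{5} \cdot 196\right) 3 = \left(\frac{99}{5} - 56 + \frac{196}{5}\right) 3 = 3 \cdot 3 = 9$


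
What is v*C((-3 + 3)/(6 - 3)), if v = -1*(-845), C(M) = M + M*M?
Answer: 0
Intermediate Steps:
C(M) = M + M²
v = 845
v*C((-3 + 3)/(6 - 3)) = 845*(((-3 + 3)/(6 - 3))*(1 + (-3 + 3)/(6 - 3))) = 845*((0/3)*(1 + 0/3)) = 845*((0*(⅓))*(1 + 0*(⅓))) = 845*(0*(1 + 0)) = 845*(0*1) = 845*0 = 0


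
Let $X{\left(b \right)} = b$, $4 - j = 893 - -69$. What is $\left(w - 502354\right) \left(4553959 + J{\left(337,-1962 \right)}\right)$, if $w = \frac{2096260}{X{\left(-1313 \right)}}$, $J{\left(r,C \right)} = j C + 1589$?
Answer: $- \frac{4258051526906928}{1313} \approx -3.243 \cdot 10^{12}$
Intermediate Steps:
$j = -958$ ($j = 4 - \left(893 - -69\right) = 4 - \left(893 + 69\right) = 4 - 962 = -958$)
$J{\left(r,C \right)} = 1589 - 958 C$ ($J{\left(r,C \right)} = - 958 C + 1589 = 1589 - 958 C$)
$w = - \frac{2096260}{1313}$ ($w = \frac{2096260}{-1313} = 2096260 \left(- \frac{1}{1313}\right) = - \frac{2096260}{1313} \approx -1596.5$)
$\left(w - 502354\right) \left(4553959 + J{\left(337,-1962 \right)}\right) = \left(- \frac{2096260}{1313} - 502354\right) \left(4553959 + \left(1589 - -1879596\right)\right) = - \frac{661687062 \left(4553959 + \left(1589 + 1879596\right)\right)}{1313} = - \frac{661687062 \left(4553959 + 1881185\right)}{1313} = \left(- \frac{661687062}{1313}\right) 6435144 = - \frac{4258051526906928}{1313}$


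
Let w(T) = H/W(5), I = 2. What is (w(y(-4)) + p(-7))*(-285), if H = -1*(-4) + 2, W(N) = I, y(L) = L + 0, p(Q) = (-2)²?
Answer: -1995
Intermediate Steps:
p(Q) = 4
y(L) = L
W(N) = 2
H = 6 (H = 4 + 2 = 6)
w(T) = 3 (w(T) = 6/2 = 6*(½) = 3)
(w(y(-4)) + p(-7))*(-285) = (3 + 4)*(-285) = 7*(-285) = -1995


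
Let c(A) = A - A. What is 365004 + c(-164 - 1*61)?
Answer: 365004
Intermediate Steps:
c(A) = 0
365004 + c(-164 - 1*61) = 365004 + 0 = 365004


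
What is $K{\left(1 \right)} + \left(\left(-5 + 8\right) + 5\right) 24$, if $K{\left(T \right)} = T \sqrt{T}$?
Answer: $193$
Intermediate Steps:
$K{\left(T \right)} = T^{\frac{3}{2}}$
$K{\left(1 \right)} + \left(\left(-5 + 8\right) + 5\right) 24 = 1^{\frac{3}{2}} + \left(\left(-5 + 8\right) + 5\right) 24 = 1 + \left(3 + 5\right) 24 = 1 + 8 \cdot 24 = 1 + 192 = 193$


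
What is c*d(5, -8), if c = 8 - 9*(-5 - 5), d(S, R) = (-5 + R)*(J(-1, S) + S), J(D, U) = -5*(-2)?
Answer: -19110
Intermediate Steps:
J(D, U) = 10
d(S, R) = (-5 + R)*(10 + S)
c = 98 (c = 8 - 9*(-10) = 8 + 90 = 98)
c*d(5, -8) = 98*(-50 - 5*5 + 10*(-8) - 8*5) = 98*(-50 - 25 - 80 - 40) = 98*(-195) = -19110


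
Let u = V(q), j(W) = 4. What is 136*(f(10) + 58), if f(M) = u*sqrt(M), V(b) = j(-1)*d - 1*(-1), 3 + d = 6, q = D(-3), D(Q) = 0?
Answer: 7888 + 1768*sqrt(10) ≈ 13479.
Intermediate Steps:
q = 0
d = 3 (d = -3 + 6 = 3)
V(b) = 13 (V(b) = 4*3 - 1*(-1) = 12 + 1 = 13)
u = 13
f(M) = 13*sqrt(M)
136*(f(10) + 58) = 136*(13*sqrt(10) + 58) = 136*(58 + 13*sqrt(10)) = 7888 + 1768*sqrt(10)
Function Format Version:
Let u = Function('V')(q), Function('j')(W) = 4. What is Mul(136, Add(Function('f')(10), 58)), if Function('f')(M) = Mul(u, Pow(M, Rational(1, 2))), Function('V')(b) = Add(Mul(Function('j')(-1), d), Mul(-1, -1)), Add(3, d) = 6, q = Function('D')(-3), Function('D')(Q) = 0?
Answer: Add(7888, Mul(1768, Pow(10, Rational(1, 2)))) ≈ 13479.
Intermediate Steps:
q = 0
d = 3 (d = Add(-3, 6) = 3)
Function('V')(b) = 13 (Function('V')(b) = Add(Mul(4, 3), Mul(-1, -1)) = Add(12, 1) = 13)
u = 13
Function('f')(M) = Mul(13, Pow(M, Rational(1, 2)))
Mul(136, Add(Function('f')(10), 58)) = Mul(136, Add(Mul(13, Pow(10, Rational(1, 2))), 58)) = Mul(136, Add(58, Mul(13, Pow(10, Rational(1, 2))))) = Add(7888, Mul(1768, Pow(10, Rational(1, 2))))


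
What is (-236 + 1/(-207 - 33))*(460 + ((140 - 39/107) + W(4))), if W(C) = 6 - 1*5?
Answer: -910050947/6420 ≈ -1.4175e+5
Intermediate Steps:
W(C) = 1 (W(C) = 6 - 5 = 1)
(-236 + 1/(-207 - 33))*(460 + ((140 - 39/107) + W(4))) = (-236 + 1/(-207 - 33))*(460 + ((140 - 39/107) + 1)) = (-236 + 1/(-240))*(460 + ((140 - 39*1/107) + 1)) = (-236 - 1/240)*(460 + ((140 - 39/107) + 1)) = -56641*(460 + (14941/107 + 1))/240 = -56641*(460 + 15048/107)/240 = -56641/240*64268/107 = -910050947/6420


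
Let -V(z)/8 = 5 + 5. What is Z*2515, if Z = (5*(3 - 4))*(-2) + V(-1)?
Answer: -176050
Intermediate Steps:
V(z) = -80 (V(z) = -8*(5 + 5) = -8*10 = -80)
Z = -70 (Z = (5*(3 - 4))*(-2) - 80 = (5*(-1))*(-2) - 80 = -5*(-2) - 80 = 10 - 80 = -70)
Z*2515 = -70*2515 = -176050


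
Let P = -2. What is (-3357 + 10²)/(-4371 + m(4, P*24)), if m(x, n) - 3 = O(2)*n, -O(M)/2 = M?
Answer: 3257/4176 ≈ 0.77993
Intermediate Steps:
O(M) = -2*M
m(x, n) = 3 - 4*n (m(x, n) = 3 + (-2*2)*n = 3 - 4*n)
(-3357 + 10²)/(-4371 + m(4, P*24)) = (-3357 + 10²)/(-4371 + (3 - (-8)*24)) = (-3357 + 100)/(-4371 + (3 - 4*(-48))) = -3257/(-4371 + (3 + 192)) = -3257/(-4371 + 195) = -3257/(-4176) = -3257*(-1/4176) = 3257/4176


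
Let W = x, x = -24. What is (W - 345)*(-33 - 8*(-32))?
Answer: -82287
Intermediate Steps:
W = -24
(W - 345)*(-33 - 8*(-32)) = (-24 - 345)*(-33 - 8*(-32)) = -369*(-33 + 256) = -369*223 = -82287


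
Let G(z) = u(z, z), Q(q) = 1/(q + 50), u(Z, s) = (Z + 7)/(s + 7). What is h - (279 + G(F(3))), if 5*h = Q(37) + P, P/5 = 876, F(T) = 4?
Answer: 259261/435 ≈ 596.00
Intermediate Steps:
u(Z, s) = (7 + Z)/(7 + s)
Q(q) = 1/(50 + q)
P = 4380 (P = 5*876 = 4380)
G(z) = 1 (G(z) = (7 + z)/(7 + z) = 1)
h = 381061/435 (h = (1/(50 + 37) + 4380)/5 = (1/87 + 4380)/5 = (⅕)*(381061/87) = 381061/435 ≈ 876.00)
h - (279 + G(F(3))) = 381061/435 - (279 + 1) = 381061/435 - 1*280 = 381061/435 - 280 = 259261/435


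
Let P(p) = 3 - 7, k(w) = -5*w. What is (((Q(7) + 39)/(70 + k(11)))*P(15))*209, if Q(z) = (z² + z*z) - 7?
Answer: -21736/3 ≈ -7245.3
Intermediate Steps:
Q(z) = -7 + 2*z² (Q(z) = (z² + z²) - 7 = 2*z² - 7 = -7 + 2*z²)
P(p) = -4
(((Q(7) + 39)/(70 + k(11)))*P(15))*209 = ((((-7 + 2*7²) + 39)/(70 - 5*11))*(-4))*209 = ((((-7 + 2*49) + 39)/(70 - 55))*(-4))*209 = ((((-7 + 98) + 39)/15)*(-4))*209 = (((91 + 39)*(1/15))*(-4))*209 = ((130*(1/15))*(-4))*209 = ((26/3)*(-4))*209 = -104/3*209 = -21736/3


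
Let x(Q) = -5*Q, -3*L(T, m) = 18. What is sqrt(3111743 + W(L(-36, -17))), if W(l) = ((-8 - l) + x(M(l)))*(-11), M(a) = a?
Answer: 3*sqrt(345715) ≈ 1763.9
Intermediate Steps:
L(T, m) = -6 (L(T, m) = -1/3*18 = -6)
W(l) = 88 + 66*l (W(l) = ((-8 - l) - 5*l)*(-11) = (-8 - 6*l)*(-11) = 88 + 66*l)
sqrt(3111743 + W(L(-36, -17))) = sqrt(3111743 + (88 + 66*(-6))) = sqrt(3111743 + (88 - 396)) = sqrt(3111743 - 308) = sqrt(3111435) = 3*sqrt(345715)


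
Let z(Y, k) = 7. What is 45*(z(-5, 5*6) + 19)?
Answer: 1170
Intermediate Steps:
45*(z(-5, 5*6) + 19) = 45*(7 + 19) = 45*26 = 1170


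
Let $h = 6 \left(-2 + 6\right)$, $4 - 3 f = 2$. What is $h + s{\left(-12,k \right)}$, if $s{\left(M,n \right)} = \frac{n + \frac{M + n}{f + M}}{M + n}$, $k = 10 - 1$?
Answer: $\frac{711}{34} \approx 20.912$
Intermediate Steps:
$f = \frac{2}{3}$ ($f = \frac{4}{3} - \frac{2}{3} = \frac{2}{3} \approx 0.66667$)
$k = 9$ ($k = 10 - 1 = 9$)
$h = 24$ ($h = 6 \cdot 4 = 24$)
$s{\left(M,n \right)} = \frac{n + \frac{M + n}{\frac{2}{3} + M}}{M + n}$
$h + s{\left(-12,k \right)} = 24 + \frac{3 \left(-12\right) + 5 \cdot 9 + 3 \left(-12\right) 9}{2 \left(-12\right) + 2 \cdot 9 + 3 \left(-12\right)^{2} + 3 \left(-12\right) 9} = 24 + \frac{-36 + 45 - 324}{-24 + 18 + 3 \cdot 144 - 324} = 24 + \frac{1}{-24 + 18 + 432 - 324} \left(-315\right) = 24 + \frac{1}{102} \left(-315\right) = 24 - \frac{105}{34} = \frac{711}{34}$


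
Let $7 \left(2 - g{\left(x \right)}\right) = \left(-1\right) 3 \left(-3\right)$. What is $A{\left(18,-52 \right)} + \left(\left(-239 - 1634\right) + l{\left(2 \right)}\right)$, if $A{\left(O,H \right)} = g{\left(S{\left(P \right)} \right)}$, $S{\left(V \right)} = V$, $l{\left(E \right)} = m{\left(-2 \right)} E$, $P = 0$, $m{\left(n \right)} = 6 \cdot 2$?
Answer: $- \frac{12938}{7} \approx -1848.3$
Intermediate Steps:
$m{\left(n \right)} = 12$
$l{\left(E \right)} = 12 E$
$g{\left(x \right)} = \frac{5}{7}$ ($g{\left(x \right)} = 2 - \frac{\left(-1\right) 3 \left(-3\right)}{7} = 2 - \frac{\left(-3\right) \left(-3\right)}{7} = 2 - \frac{9}{7} = \frac{5}{7}$)
$A{\left(O,H \right)} = \frac{5}{7}$
$A{\left(18,-52 \right)} + \left(\left(-239 - 1634\right) + l{\left(2 \right)}\right) = \frac{5}{7} + \left(\left(-239 - 1634\right) + 12 \cdot 2\right) = \frac{5}{7} + \left(-1873 + 24\right) = \frac{5}{7} - 1849 = - \frac{12938}{7}$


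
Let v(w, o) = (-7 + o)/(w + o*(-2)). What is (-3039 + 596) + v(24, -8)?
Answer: -19547/8 ≈ -2443.4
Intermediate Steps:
v(w, o) = (-7 + o)/(w - 2*o)
(-3039 + 596) + v(24, -8) = (-3039 + 596) + (7 - 1*(-8))/(-1*24 + 2*(-8)) = -2443 + (7 + 8)/(-24 - 16) = -2443 + 15/(-40) = -2443 - 1/40*15 = -2443 - 3/8 = -19547/8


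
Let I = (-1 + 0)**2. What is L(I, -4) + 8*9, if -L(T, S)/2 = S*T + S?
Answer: 88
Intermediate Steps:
I = 1 (I = (-1)**2 = 1)
L(T, S) = -2*S - 2*S*T (L(T, S) = -2*(S*T + S) = -2*(S + S*T) = -2*S - 2*S*T)
L(I, -4) + 8*9 = -2*(-4)*(1 + 1) + 8*9 = -2*(-4)*2 + 72 = 16 + 72 = 88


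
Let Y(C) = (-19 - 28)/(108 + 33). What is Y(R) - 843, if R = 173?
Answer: -2530/3 ≈ -843.33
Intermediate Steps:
Y(C) = -⅓ (Y(C) = -47/141 = -47*1/141 = -⅓)
Y(R) - 843 = -⅓ - 843 = -2530/3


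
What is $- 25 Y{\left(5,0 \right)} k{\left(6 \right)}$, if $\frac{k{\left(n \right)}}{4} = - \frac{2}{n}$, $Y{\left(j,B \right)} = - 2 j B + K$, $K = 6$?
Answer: $200$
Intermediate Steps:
$Y{\left(j,B \right)} = 6 - 2 B j$ ($Y{\left(j,B \right)} = - 2 j B + 6 = - 2 B j + 6 = 6 - 2 B j$)
$k{\left(n \right)} = - \frac{8}{n}$ ($k{\left(n \right)} = 4 \left(- \frac{2}{n}\right) = - \frac{8}{n}$)
$- 25 Y{\left(5,0 \right)} k{\left(6 \right)} = - 25 \left(6 - 0 \cdot 5\right) \left(- \frac{8}{6}\right) = - 25 \left(6 + 0\right) \left(\left(-8\right) \frac{1}{6}\right) = \left(-25\right) 6 \left(- \frac{4}{3}\right) = \left(-150\right) \left(- \frac{4}{3}\right) = 200$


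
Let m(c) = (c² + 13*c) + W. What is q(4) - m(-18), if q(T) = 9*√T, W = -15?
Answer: -57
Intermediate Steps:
m(c) = -15 + c² + 13*c (m(c) = (c² + 13*c) - 15 = -15 + c² + 13*c)
q(4) - m(-18) = 9*√4 - (-15 + (-18)² + 13*(-18)) = 9*2 - (-15 + 324 - 234) = 18 - 1*75 = 18 - 75 = -57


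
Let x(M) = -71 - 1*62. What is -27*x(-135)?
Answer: 3591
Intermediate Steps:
x(M) = -133 (x(M) = -71 - 62 = -133)
-27*x(-135) = -27*(-133) = 3591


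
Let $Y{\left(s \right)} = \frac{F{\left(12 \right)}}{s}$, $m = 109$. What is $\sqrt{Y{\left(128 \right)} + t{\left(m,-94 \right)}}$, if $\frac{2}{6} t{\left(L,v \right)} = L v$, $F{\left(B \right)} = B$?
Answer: $\frac{i \sqrt{1967226}}{8} \approx 175.32 i$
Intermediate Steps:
$Y{\left(s \right)} = \frac{12}{s}$
$t{\left(L,v \right)} = 3 L v$
$\sqrt{Y{\left(128 \right)} + t{\left(m,-94 \right)}} = \sqrt{\frac{12}{128} + 3 \cdot 109 \left(-94\right)} = \sqrt{12 \cdot \frac{1}{128} - 30738} = \sqrt{\frac{3}{32} - 30738} = \sqrt{- \frac{983613}{32}} = \frac{i \sqrt{1967226}}{8}$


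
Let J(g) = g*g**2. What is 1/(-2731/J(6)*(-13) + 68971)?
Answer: 216/14933239 ≈ 1.4464e-5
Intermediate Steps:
J(g) = g**3
1/(-2731/J(6)*(-13) + 68971) = 1/(-2731/(6**3)*(-13) + 68971) = 1/(-2731/216*(-13) + 68971) = 1/(35503/216 + 68971) = 1/(14933239/216) = 216/14933239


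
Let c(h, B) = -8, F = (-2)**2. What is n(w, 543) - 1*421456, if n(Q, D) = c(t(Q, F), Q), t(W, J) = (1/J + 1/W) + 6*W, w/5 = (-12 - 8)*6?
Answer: -421464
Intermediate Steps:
w = -600 (w = 5*((-12 - 8)*6) = 5*(-20*6) = 5*(-120) = -600)
F = 4
t(W, J) = 1/J + 1/W + 6*W (t(W, J) = (1/J + 1/W) + 6*W = 1/J + 1/W + 6*W)
n(Q, D) = -8
n(w, 543) - 1*421456 = -8 - 1*421456 = -8 - 421456 = -421464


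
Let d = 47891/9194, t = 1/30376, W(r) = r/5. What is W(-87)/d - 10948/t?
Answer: -79632305055718/239455 ≈ -3.3256e+8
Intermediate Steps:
W(r) = r/5 (W(r) = r*(1/5) = r/5)
t = 1/30376 ≈ 3.2921e-5
d = 47891/9194 (d = 47891*(1/9194) = 47891/9194 ≈ 5.2089)
W(-87)/d - 10948/t = ((1/5)*(-87))/(47891/9194) - 10948/1/30376 = -87/5*9194/47891 - 10948*30376 = -799878/239455 - 332556448 = -79632305055718/239455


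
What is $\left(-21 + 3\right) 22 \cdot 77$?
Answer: $-30492$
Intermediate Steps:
$\left(-21 + 3\right) 22 \cdot 77 = \left(-18\right) 22 \cdot 77 = \left(-396\right) 77 = -30492$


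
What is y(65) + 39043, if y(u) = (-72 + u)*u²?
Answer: 9468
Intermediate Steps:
y(u) = u²*(-72 + u)
y(65) + 39043 = 65²*(-72 + 65) + 39043 = 4225*(-7) + 39043 = -29575 + 39043 = 9468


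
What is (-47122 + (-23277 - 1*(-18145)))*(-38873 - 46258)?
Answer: 4448435274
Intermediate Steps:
(-47122 + (-23277 - 1*(-18145)))*(-38873 - 46258) = (-47122 + (-23277 + 18145))*(-85131) = (-47122 - 5132)*(-85131) = -52254*(-85131) = 4448435274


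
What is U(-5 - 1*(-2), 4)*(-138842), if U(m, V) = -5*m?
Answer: -2082630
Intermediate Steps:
U(-5 - 1*(-2), 4)*(-138842) = -5*(-5 - 1*(-2))*(-138842) = -5*(-5 + 2)*(-138842) = -5*(-3)*(-138842) = 15*(-138842) = -2082630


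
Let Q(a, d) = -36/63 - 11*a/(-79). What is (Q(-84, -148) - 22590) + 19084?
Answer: -1945602/553 ≈ -3518.3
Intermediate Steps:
Q(a, d) = -4/7 + 11*a/79 (Q(a, d) = -36*1/63 - 11*a*(-1/79) = -4/7 + 11*a/79)
(Q(-84, -148) - 22590) + 19084 = ((-4/7 + (11/79)*(-84)) - 22590) + 19084 = ((-4/7 - 924/79) - 22590) + 19084 = (-6784/553 - 22590) + 19084 = -12499054/553 + 19084 = -1945602/553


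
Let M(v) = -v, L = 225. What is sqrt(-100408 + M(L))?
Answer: I*sqrt(100633) ≈ 317.23*I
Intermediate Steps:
sqrt(-100408 + M(L)) = sqrt(-100408 - 1*225) = sqrt(-100408 - 225) = sqrt(-100633) = I*sqrt(100633)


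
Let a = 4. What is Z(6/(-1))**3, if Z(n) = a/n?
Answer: -8/27 ≈ -0.29630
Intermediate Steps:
Z(n) = 4/n
Z(6/(-1))**3 = (4/((6/(-1))))**3 = (4/((6*(-1))))**3 = (4/(-6))**3 = (4*(-1/6))**3 = (-2/3)**3 = -8/27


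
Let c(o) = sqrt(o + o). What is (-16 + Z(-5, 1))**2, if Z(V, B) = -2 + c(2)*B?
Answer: 256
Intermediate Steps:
c(o) = sqrt(2)*sqrt(o) (c(o) = sqrt(2*o) = sqrt(2)*sqrt(o))
Z(V, B) = -2 + 2*B (Z(V, B) = -2 + (sqrt(2)*sqrt(2))*B = -2 + 2*B)
(-16 + Z(-5, 1))**2 = (-16 + (-2 + 2*1))**2 = (-16 + (-2 + 2))**2 = (-16 + 0)**2 = (-16)**2 = 256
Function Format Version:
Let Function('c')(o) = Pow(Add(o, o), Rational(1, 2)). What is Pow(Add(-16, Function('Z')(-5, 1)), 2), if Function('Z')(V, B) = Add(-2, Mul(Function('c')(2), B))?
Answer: 256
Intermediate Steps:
Function('c')(o) = Mul(Pow(2, Rational(1, 2)), Pow(o, Rational(1, 2))) (Function('c')(o) = Pow(Mul(2, o), Rational(1, 2)) = Mul(Pow(2, Rational(1, 2)), Pow(o, Rational(1, 2))))
Function('Z')(V, B) = Add(-2, Mul(2, B)) (Function('Z')(V, B) = Add(-2, Mul(Mul(Pow(2, Rational(1, 2)), Pow(2, Rational(1, 2))), B)) = Add(-2, Mul(2, B)))
Pow(Add(-16, Function('Z')(-5, 1)), 2) = Pow(Add(-16, Add(-2, Mul(2, 1))), 2) = Pow(Add(-16, Add(-2, 2)), 2) = Pow(Add(-16, 0), 2) = Pow(-16, 2) = 256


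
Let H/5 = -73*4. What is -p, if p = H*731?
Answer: 1067260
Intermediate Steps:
H = -1460 (H = 5*(-73*4) = 5*(-292) = -1460)
p = -1067260 (p = -1460*731 = -1067260)
-p = -1*(-1067260) = 1067260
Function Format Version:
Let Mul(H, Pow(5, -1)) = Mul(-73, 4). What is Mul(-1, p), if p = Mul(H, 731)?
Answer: 1067260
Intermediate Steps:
H = -1460 (H = Mul(5, Mul(-73, 4)) = Mul(5, -292) = -1460)
p = -1067260 (p = Mul(-1460, 731) = -1067260)
Mul(-1, p) = Mul(-1, -1067260) = 1067260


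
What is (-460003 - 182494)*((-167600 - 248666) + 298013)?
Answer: 75977197741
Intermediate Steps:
(-460003 - 182494)*((-167600 - 248666) + 298013) = -642497*(-416266 + 298013) = -642497*(-118253) = 75977197741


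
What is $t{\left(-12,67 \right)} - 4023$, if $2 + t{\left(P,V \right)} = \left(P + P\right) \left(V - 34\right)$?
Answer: $-4817$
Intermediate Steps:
$t{\left(P,V \right)} = -2 + 2 P \left(-34 + V\right)$ ($t{\left(P,V \right)} = -2 + \left(P + P\right) \left(V - 34\right) = -2 + 2 P \left(-34 + V\right)$)
$t{\left(-12,67 \right)} - 4023 = \left(-2 - -816 + 2 \left(-12\right) 67\right) - 4023 = \left(-2 + 816 - 1608\right) - 4023 = -794 - 4023 = -4817$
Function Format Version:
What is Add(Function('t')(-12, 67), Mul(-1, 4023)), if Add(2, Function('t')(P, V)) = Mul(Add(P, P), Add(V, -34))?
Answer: -4817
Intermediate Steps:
Function('t')(P, V) = Add(-2, Mul(2, P, Add(-34, V))) (Function('t')(P, V) = Add(-2, Mul(Add(P, P), Add(V, -34))) = Add(-2, Mul(Mul(2, P), Add(-34, V))) = Add(-2, Mul(2, P, Add(-34, V))))
Add(Function('t')(-12, 67), Mul(-1, 4023)) = Add(Add(-2, Mul(-68, -12), Mul(2, -12, 67)), Mul(-1, 4023)) = Add(Add(-2, 816, -1608), -4023) = Add(-794, -4023) = -4817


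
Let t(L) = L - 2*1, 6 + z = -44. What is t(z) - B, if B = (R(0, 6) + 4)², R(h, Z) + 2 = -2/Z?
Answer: -493/9 ≈ -54.778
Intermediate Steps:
z = -50 (z = -6 - 44 = -50)
R(h, Z) = -2 - 2/Z
t(L) = -2 + L (t(L) = L - 2 = -2 + L)
B = 25/9 (B = ((-2 - 2/6) + 4)² = ((-2 - 2*⅙) + 4)² = ((-2 - ⅓) + 4)² = (-7/3 + 4)² = (5/3)² = 25/9 ≈ 2.7778)
t(z) - B = (-2 - 50) - 1*25/9 = -52 - 25/9 = -493/9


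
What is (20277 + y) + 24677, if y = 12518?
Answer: 57472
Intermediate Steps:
(20277 + y) + 24677 = (20277 + 12518) + 24677 = 32795 + 24677 = 57472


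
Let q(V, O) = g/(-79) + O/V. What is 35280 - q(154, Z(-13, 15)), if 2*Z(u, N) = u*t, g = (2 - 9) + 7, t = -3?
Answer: 10866201/308 ≈ 35280.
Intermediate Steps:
g = 0 (g = -7 + 7 = 0)
Z(u, N) = -3*u/2 (Z(u, N) = (u*(-3))/2 = (-3*u)/2 = -3*u/2)
q(V, O) = O/V (q(V, O) = 0/(-79) + O/V = 0*(-1/79) + O/V = 0 + O/V = O/V)
35280 - q(154, Z(-13, 15)) = 35280 - (-3/2*(-13))/154 = 35280 - 39/(2*154) = 35280 - 1*39/308 = 35280 - 39/308 = 10866201/308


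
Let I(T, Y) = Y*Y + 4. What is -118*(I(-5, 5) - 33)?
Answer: 472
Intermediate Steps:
I(T, Y) = 4 + Y**2 (I(T, Y) = Y**2 + 4 = 4 + Y**2)
-118*(I(-5, 5) - 33) = -118*((4 + 5**2) - 33) = -118*((4 + 25) - 33) = -118*(29 - 33) = -118*(-4) = 472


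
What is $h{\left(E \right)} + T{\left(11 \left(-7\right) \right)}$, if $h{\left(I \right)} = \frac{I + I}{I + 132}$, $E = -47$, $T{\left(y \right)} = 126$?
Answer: $\frac{10616}{85} \approx 124.89$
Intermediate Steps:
$h{\left(I \right)} = \frac{2 I}{132 + I}$
$h{\left(E \right)} + T{\left(11 \left(-7\right) \right)} = 2 \left(-47\right) \frac{1}{132 - 47} + 126 = 2 \left(-47\right) \frac{1}{85} + 126 = - \frac{94}{85} + 126 = \frac{10616}{85}$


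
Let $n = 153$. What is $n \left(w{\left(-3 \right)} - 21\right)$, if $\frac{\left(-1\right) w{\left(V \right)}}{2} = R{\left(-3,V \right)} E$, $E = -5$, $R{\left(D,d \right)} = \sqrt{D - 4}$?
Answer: $-3213 + 1530 i \sqrt{7} \approx -3213.0 + 4048.0 i$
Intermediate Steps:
$R{\left(D,d \right)} = \sqrt{-4 + D}$
$w{\left(V \right)} = 10 i \sqrt{7}$ ($w{\left(V \right)} = - 2 \sqrt{-4 - 3} \left(-5\right) = - 2 \sqrt{-7} \left(-5\right) = - 2 i \sqrt{7} \left(-5\right) = - 2 \left(- 5 i \sqrt{7}\right) = 10 i \sqrt{7}$)
$n \left(w{\left(-3 \right)} - 21\right) = 153 \left(10 i \sqrt{7} - 21\right) = 153 \left(-21 + 10 i \sqrt{7}\right) = -3213 + 1530 i \sqrt{7}$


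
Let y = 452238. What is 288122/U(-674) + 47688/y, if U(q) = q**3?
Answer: 1205909053623/11538928847476 ≈ 0.10451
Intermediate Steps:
288122/U(-674) + 47688/y = 288122/((-674)**3) + 47688/452238 = 288122/(-306182024) + 47688*(1/452238) = 288122*(-1/306182024) + 7948/75373 = -144061/153091012 + 7948/75373 = 1205909053623/11538928847476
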